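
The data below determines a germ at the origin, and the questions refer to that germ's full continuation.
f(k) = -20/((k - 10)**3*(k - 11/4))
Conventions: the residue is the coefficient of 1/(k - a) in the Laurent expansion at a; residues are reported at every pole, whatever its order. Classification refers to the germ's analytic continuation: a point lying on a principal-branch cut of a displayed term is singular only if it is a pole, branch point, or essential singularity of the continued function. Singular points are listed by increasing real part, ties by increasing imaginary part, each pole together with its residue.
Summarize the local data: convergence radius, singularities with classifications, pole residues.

Radius of convergence at 0: 11/4.
At 11/4: a pole of order 1; residue 1280/24389.
At 10: a pole of order 3; residue -1280/24389.

Denominator factor (k - 11/4): pole of order 1 at 11/4, modulus 11/4.
Denominator factor (k - 10)^3: pole of order 3 at 10, modulus 10.
The radius of convergence is the smallest modulus among the singular points: 11/4.
At the order-1 pole 11/4 set g(k) = (k - (11/4))*f(k) = -20/(k - 10)**3.
Simple pole: residue = g(a) at a = 11/4, which is 1280/24389.
At the order-3 pole 10 set g(k) = (k - (10))^3*f(k) = -20/(k - 11/4).
Order-3 pole: residue = g''(a)/2; g''(10) = -2560/24389, so the residue is -1280/24389.
List the singular points by increasing real part (a conjugate pair: the negative imaginary part first).


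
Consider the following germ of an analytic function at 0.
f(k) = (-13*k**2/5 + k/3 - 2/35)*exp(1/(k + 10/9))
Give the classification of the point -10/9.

The point is an essential singularity.

The exponent 1/(k - (-10/9)) has a pole at -10/9, so exp(1/(k - (-10/9))) takes every nonzero value near it: an essential singularity (not a pole of any order).


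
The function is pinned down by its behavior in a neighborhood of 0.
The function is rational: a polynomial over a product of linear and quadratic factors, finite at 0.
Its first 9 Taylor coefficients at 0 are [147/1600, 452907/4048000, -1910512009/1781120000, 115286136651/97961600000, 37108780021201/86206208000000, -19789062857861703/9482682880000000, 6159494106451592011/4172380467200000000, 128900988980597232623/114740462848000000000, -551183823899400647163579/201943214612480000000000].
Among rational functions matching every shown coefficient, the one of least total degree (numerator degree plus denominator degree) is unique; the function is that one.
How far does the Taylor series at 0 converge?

No rational of total degree below 7 reproduces all 9 coefficients; solving the [2/5] Pade equations on them gives f(β) = (19*β**2/4 - 36*β/23 - 3/5)/((β - 5)*(β**2 + 10*β/11 + 8/7)**2), whose expansion matches every shown term.
Denominator factor (β**2 + 10*β/11 + 8/7)^2: discriminant -3172/847, complex-conjugate roots (-5/11) + ((1/77)*sqrt(5551))*i and (-5/11) - ((1/77)*sqrt(5551))*i; poles of order 2, moduli (2/7)*sqrt(14) and (2/7)*sqrt(14).
Denominator factor (β - 5): pole of order 1 at 5, modulus 5.
The radius of convergence is the smallest modulus among the singular points: (2/7)*sqrt(14).

The radius of convergence is (2/7)*sqrt(14).


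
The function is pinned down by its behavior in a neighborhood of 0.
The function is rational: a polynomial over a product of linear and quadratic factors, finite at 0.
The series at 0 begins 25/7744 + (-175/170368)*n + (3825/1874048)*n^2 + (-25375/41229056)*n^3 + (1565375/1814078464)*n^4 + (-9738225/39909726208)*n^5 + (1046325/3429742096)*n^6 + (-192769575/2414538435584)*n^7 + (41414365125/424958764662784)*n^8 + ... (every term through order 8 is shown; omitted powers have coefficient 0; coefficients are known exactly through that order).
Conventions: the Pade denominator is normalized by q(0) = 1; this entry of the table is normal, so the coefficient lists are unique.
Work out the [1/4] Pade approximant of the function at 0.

The Pade approximant has numerator coefficients [25/7744, -55125/47873408]; denominator coefficients [1, -119/3091, -21913/34001, 14847/1496044, 813765/5984176].

Taylor coefficients needed (read off): a_0 = 25/7744, a_1 = -175/170368, a_2 = 3825/1874048, a_3 = -25375/41229056, a_4 = 1565375/1814078464, a_5 = -9738225/39909726208.
Write the denominator as Q(n) = 1 + q1*n + q2*n^2 + q3*n^3 + q4*n^4. Requiring Q*f - P = O(n^6) with deg P <= 1 kills the coefficients of n^2..n^5 in Q*f:
  n^2: a_2 + q1*a_1 + q2*a_0 = 0, i.e. 3825/1874048 + (-175/170368)*q1 + (25/7744)*q2 = 0.
  n^3: a_3 + q1*a_2 + q2*a_1 + q3*a_0 = 0, i.e. -25375/41229056 + (3825/1874048)*q1 + (-175/170368)*q2 + (25/7744)*q3 = 0.
  n^4: a_4 + q1*a_3 + q2*a_2 + q3*a_1 + q4*a_0 = 0, i.e. 1565375/1814078464 + (-25375/41229056)*q1 + (3825/1874048)*q2 + (-175/170368)*q3 + (25/7744)*q4 = 0.
  n^5: a_5 + q1*a_4 + q2*a_3 + q3*a_2 + q4*a_1 = 0, i.e. -9738225/39909726208 + (1565375/1814078464)*q1 + (-25375/41229056)*q2 + (3825/1874048)*q3 + (-175/170368)*q4 = 0.
Solving this linear system: q1 = -119/3091, q2 = -21913/34001, q3 = 14847/1496044, q4 = 813765/5984176.
The numerator is Q*f truncated at degree 1: P0 = a_0 = 25/7744; P1 = a_1 + q1*a_0 = -55125/47873408.


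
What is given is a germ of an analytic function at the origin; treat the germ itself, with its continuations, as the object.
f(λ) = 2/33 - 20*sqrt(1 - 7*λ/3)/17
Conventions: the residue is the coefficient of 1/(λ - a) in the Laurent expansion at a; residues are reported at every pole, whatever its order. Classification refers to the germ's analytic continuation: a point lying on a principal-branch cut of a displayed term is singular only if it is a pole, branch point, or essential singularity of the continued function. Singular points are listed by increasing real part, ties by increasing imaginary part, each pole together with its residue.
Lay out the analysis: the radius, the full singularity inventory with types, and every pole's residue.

Radius of convergence at 0: 3/7.
At 3/7: an algebraic (square-root) branch point.

Branch term (-20/17)*sqrt(1 - λ/(3/7)): its argument vanishes at λ = 3/7, a square-root branch point, modulus 3/7.
The radius of convergence is the smallest modulus among the singular points: 3/7.


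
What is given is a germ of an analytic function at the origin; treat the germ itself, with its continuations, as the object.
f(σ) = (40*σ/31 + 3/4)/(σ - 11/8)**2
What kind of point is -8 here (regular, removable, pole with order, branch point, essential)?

The point is a regular point.

Denominator factors: σ - 11/8 = -75/8 at σ = -8 — none vanishes.
So the germ continues analytically to -8.


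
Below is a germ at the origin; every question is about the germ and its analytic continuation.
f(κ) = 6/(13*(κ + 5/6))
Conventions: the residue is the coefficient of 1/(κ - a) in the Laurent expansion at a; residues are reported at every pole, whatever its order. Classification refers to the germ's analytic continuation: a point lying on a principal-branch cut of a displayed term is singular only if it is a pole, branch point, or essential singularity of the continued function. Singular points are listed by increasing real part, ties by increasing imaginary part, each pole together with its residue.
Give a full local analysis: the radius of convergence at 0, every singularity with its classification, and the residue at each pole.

Denominator factor (κ + 5/6): pole of order 1 at -5/6, modulus 5/6.
The radius of convergence is the smallest modulus among the singular points: 5/6.
At the order-1 pole -5/6 set g(κ) = (κ - (-5/6))*f(κ) = 6/13.
Simple pole: residue = g(a) at a = -5/6, which is 6/13.

Radius of convergence at 0: 5/6.
At -5/6: a pole of order 1; residue 6/13.


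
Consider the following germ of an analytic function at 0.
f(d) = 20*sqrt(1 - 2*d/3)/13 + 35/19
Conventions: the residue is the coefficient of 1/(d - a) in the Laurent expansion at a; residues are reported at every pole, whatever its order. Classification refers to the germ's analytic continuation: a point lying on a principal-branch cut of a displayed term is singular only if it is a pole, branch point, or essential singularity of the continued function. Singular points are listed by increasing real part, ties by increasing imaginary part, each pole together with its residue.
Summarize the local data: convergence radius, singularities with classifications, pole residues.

Radius of convergence at 0: 3/2.
At 3/2: an algebraic (square-root) branch point.

Branch term (20/13)*sqrt(1 - d/(3/2)): its argument vanishes at d = 3/2, a square-root branch point, modulus 3/2.
The radius of convergence is the smallest modulus among the singular points: 3/2.


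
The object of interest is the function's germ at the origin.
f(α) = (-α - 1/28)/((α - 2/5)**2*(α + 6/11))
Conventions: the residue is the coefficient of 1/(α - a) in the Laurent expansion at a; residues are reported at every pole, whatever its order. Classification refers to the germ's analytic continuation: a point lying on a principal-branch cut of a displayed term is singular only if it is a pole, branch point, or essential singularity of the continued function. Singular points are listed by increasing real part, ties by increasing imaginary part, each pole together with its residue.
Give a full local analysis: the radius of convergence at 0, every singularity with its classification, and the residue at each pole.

Radius of convergence at 0: 2/5.
At -6/11: a pole of order 1; residue 43175/75712.
At 2/5: a pole of order 2; residue -43175/75712.

Denominator factor (α - 2/5)^2: pole of order 2 at 2/5, modulus 2/5.
Denominator factor (α + 6/11): pole of order 1 at -6/11, modulus 6/11.
The radius of convergence is the smallest modulus among the singular points: 2/5.
At the order-1 pole -6/11 set g(α) = (α - (-6/11))*f(α) = (-α - 1/28)/(α - 2/5)**2.
Simple pole: residue = g(a) at a = -6/11, which is 43175/75712.
At the order-2 pole 2/5 set g(α) = (α - (2/5))^2*f(α) = (-α - 1/28)/(α + 6/11).
Order-2 pole: residue = g'(a); g'(2/5) = -43175/75712, so the residue is -43175/75712.
List the singular points by increasing real part (a conjugate pair: the negative imaginary part first).


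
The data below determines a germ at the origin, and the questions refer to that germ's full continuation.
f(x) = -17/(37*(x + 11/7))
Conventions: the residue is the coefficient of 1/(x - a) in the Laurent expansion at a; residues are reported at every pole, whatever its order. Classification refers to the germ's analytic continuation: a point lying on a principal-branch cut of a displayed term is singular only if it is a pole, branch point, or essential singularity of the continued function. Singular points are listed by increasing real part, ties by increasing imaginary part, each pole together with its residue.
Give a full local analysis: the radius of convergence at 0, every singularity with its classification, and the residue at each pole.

Radius of convergence at 0: 11/7.
At -11/7: a pole of order 1; residue -17/37.

Denominator factor (x + 11/7): pole of order 1 at -11/7, modulus 11/7.
The radius of convergence is the smallest modulus among the singular points: 11/7.
At the order-1 pole -11/7 set g(x) = (x - (-11/7))*f(x) = -17/37.
Simple pole: residue = g(a) at a = -11/7, which is -17/37.


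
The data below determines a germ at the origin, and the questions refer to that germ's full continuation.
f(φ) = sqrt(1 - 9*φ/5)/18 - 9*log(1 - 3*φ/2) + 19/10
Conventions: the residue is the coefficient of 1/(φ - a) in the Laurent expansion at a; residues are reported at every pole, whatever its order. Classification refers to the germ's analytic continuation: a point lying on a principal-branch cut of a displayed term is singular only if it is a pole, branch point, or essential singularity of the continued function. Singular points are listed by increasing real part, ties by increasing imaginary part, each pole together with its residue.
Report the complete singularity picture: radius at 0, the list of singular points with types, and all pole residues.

Radius of convergence at 0: 5/9.
At 5/9: an algebraic (square-root) branch point.
At 2/3: a logarithmic branch point.

Branch term (-9)*log(1 - φ/(2/3)): its argument vanishes at φ = 2/3, a logarithmic branch point, modulus 2/3.
Branch term (1/18)*sqrt(1 - φ/(5/9)): its argument vanishes at φ = 5/9, a square-root branch point, modulus 5/9.
The radius of convergence is the smallest modulus among the singular points: 5/9.
List the singular points by increasing real part (a conjugate pair: the negative imaginary part first).


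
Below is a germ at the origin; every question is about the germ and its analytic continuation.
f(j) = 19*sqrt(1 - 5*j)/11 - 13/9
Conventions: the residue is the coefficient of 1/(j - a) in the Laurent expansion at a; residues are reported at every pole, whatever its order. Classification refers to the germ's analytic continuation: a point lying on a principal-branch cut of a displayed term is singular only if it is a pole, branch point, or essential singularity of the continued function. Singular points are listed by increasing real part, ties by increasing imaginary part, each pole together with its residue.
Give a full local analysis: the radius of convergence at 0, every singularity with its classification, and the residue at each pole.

Branch term (19/11)*sqrt(1 - j/(1/5)): its argument vanishes at j = 1/5, a square-root branch point, modulus 1/5.
The radius of convergence is the smallest modulus among the singular points: 1/5.

Radius of convergence at 0: 1/5.
At 1/5: an algebraic (square-root) branch point.


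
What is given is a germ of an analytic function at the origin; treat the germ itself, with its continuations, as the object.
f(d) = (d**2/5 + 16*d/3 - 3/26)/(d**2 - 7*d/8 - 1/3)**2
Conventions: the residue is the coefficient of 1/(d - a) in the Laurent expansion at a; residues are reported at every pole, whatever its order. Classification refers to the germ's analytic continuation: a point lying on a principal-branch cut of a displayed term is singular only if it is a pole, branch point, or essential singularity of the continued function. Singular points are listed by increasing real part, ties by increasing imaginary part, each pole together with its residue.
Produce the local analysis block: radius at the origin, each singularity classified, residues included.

Radius of convergence at 0: -7/16 + (1/48)*sqrt(1209).
At 7/16 - (1/48)*sqrt(1209): a pole of order 2; residue (429568/10556585)*sqrt(1209).
At 7/16 + (1/48)*sqrt(1209): a pole of order 2; residue -(429568/10556585)*sqrt(1209).

Denominator factor (d**2 - 7*d/8 - 1/3)^2: discriminant 403/192, real irrational roots 7/16 + (1/48)*sqrt(1209) and 7/16 - (1/48)*sqrt(1209); poles of order 2, moduli 7/16 + (1/48)*sqrt(1209) and -7/16 + (1/48)*sqrt(1209).
The radius of convergence is the smallest modulus among the singular points: -7/16 + (1/48)*sqrt(1209).
The factor d**2 - 7*d/8 - 1/3 splits as (d - a)(d - a') with a = 7/16 - (1/48)*sqrt(1209), a' = 7/16 + (1/48)*sqrt(1209). At the order-2 pole a set g(d) = (d - a)^2*f(d) = [d**2/5 + 16*d/3 - 3/26] / (d - a')^2.
Order-2 pole: residue = g'(a); g'(7/16 - (1/48)*sqrt(1209)) = (429568/10556585)*sqrt(1209), so the residue is (429568/10556585)*sqrt(1209).
The factor d**2 - 7*d/8 - 1/3 splits as (d - a)(d - a') with a = 7/16 + (1/48)*sqrt(1209), a' = 7/16 - (1/48)*sqrt(1209). At the order-2 pole a set g(d) = (d - a)^2*f(d) = [d**2/5 + 16*d/3 - 3/26] / (d - a')^2.
Order-2 pole: residue = g'(a); g'(7/16 + (1/48)*sqrt(1209)) = -(429568/10556585)*sqrt(1209), so the residue is -(429568/10556585)*sqrt(1209).
List the singular points by increasing real part (a conjugate pair: the negative imaginary part first).


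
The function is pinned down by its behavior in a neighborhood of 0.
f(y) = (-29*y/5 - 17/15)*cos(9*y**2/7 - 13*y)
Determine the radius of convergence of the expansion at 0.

The factor cos(9*y**2/7 - 13*y) is entire and contributes no finite singular point.
The polynomial part has no poles.
No finite singular points: the Taylor series at 0 converges everywhere.

The radius of convergence is infinite.


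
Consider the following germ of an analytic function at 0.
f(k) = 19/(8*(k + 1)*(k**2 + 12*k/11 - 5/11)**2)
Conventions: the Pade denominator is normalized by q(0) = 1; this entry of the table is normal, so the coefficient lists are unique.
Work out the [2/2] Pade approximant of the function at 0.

The Pade approximant has numerator coefficients [2299/200, -762641/216400, 4246671/108200]; denominator coefficients [1, -244383/59510, 339033/297550].

Taylor coefficients needed (expand at 0): a_0 = 2299/200, a_1 = 43681/1000, a_2 = 1027653/5000, a_3 = 19856463/25000, a_4 = 37843839/12500.
Write the denominator as Q(k) = 1 + q1*k + q2*k^2. Requiring Q*f - P = O(k^5) with deg P <= 2 kills the coefficients of k^3..k^4 in Q*f:
  k^3: a_3 + q1*a_2 + q2*a_1 = 0, i.e. 19856463/25000 + (1027653/5000)*q1 + (43681/1000)*q2 = 0.
  k^4: a_4 + q1*a_3 + q2*a_2 = 0, i.e. 37843839/12500 + (19856463/25000)*q1 + (1027653/5000)*q2 = 0.
Solving this linear system: q1 = -244383/59510, q2 = 339033/297550.
The numerator is Q*f truncated at degree 2: P0 = a_0 = 2299/200; P1 = a_1 + q1*a_0 = -762641/216400; P2 = a_2 + q1*a_1 + q2*a_0 = 4246671/108200.


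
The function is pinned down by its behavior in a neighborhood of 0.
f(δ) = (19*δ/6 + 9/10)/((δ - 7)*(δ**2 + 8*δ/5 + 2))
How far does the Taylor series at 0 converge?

The radius of convergence is sqrt(2).

Denominator factor (δ**2 + 8*δ/5 + 2): discriminant -136/25, complex-conjugate roots (-4/5) + ((1/5)*sqrt(34))*i and (-4/5) - ((1/5)*sqrt(34))*i; poles of order 1, moduli sqrt(2) and sqrt(2).
Denominator factor (δ - 7): pole of order 1 at 7, modulus 7.
The radius of convergence is the smallest modulus among the singular points: sqrt(2).


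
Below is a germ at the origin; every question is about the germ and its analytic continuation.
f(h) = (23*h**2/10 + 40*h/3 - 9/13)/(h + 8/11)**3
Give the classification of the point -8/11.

The denominator factor h + 8/11 vanishes at -8/11 and appears to the power 3; the numerator there equals -216431/23595, nonzero, and no other factor vanishes.
Hence a pole whose order is the multiplicity, 3.

The point is a pole of order 3.


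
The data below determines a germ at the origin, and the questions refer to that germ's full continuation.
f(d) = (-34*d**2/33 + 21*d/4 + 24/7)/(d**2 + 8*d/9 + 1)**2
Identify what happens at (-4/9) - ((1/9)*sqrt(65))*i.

The denominator factor d**2 + 8*d/9 + 1 vanishes at (-4/9) - ((1/9)*sqrt(65))*i and appears to the power 2; the numerator there equals (32155/18711) - ((7325/10692)*sqrt(65))*i, nonzero, and no other factor vanishes.
Hence a pole whose order is the multiplicity, 2.

The point is a pole of order 2.


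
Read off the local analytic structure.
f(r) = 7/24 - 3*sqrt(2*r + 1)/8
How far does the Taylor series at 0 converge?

Branch term (-3/8)*sqrt(1 - r/(-1/2)): its argument vanishes at r = -1/2, a square-root branch point, modulus 1/2.
The radius of convergence is the smallest modulus among the singular points: 1/2.

The radius of convergence is 1/2.


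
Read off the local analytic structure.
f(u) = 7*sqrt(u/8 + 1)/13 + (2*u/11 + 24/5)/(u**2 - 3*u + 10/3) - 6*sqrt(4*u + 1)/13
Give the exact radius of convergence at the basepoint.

The radius of convergence is 1/4.

Denominator factor (u**2 - 3*u + 10/3): discriminant -13/3, complex-conjugate roots (3/2) + ((1/6)*sqrt(39))*i and (3/2) - ((1/6)*sqrt(39))*i; poles of order 1, moduli (1/3)*sqrt(30) and (1/3)*sqrt(30).
Branch term (-6/13)*sqrt(1 - u/(-1/4)): its argument vanishes at u = -1/4, a square-root branch point, modulus 1/4.
Branch term (7/13)*sqrt(1 - u/(-8)): its argument vanishes at u = -8, a square-root branch point, modulus 8.
The radius of convergence is the smallest modulus among the singular points: 1/4.


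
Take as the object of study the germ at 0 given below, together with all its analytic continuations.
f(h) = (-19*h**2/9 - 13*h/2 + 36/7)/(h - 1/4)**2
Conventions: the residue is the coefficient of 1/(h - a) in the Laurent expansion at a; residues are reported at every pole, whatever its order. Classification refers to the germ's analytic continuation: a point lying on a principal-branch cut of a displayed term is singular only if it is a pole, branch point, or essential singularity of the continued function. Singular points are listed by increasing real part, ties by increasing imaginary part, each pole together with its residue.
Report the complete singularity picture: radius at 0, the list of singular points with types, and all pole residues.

Radius of convergence at 0: 1/4.
At 1/4: a pole of order 2; residue -68/9.

Denominator factor (h - 1/4)^2: pole of order 2 at 1/4, modulus 1/4.
The radius of convergence is the smallest modulus among the singular points: 1/4.
At the order-2 pole 1/4 set g(h) = (h - (1/4))^2*f(h) = -19*h**2/9 - 13*h/2 + 36/7.
Order-2 pole: residue = g'(a); g'(1/4) = -68/9, so the residue is -68/9.


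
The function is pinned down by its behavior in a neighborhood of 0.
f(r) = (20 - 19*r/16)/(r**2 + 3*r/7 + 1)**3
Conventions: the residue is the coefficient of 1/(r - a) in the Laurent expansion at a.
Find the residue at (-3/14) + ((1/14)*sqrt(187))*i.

The residue is -((32680011/104627248)*sqrt(187))*i.

The factor r**2 + 3*r/7 + 1 splits as (r - a)(r - a') with a = (-3/14) + ((1/14)*sqrt(187))*i, a' = (-3/14) - ((1/14)*sqrt(187))*i. At the order-3 pole a set g(r) = (r - a)^3*f(r) = [20 - 19*r/16] / (r - a')^3.
Order-3 pole: residue = g''(a)/2; g''((-3/14) + ((1/14)*sqrt(187))*i) = -((32680011/52313624)*sqrt(187))*i, so the residue is -((32680011/104627248)*sqrt(187))*i.


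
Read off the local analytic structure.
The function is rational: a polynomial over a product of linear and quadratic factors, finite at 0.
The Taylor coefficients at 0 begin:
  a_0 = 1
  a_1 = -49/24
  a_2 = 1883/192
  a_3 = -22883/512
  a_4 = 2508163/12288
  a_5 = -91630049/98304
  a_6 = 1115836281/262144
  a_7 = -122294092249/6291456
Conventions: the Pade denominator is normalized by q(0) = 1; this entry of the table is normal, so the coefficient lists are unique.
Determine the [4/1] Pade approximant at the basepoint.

Taylor coefficients needed (read off): a_0 = 1, a_1 = -49/24, a_2 = 1883/192, a_3 = -22883/512, a_4 = 2508163/12288, a_5 = -91630049/98304.
Write the denominator as Q(γ) = 1 + q1*γ. Requiring Q*f - P = O(γ^6) with deg P <= 4 kills the coefficients of γ^5..γ^5 in Q*f:
  γ^5: a_5 + q1*a_4 = 0, i.e. -91630049/98304 + (2508163/12288)*q1 = 0.
Solving this linear system: q1 = 1870001/409496.
The numerator is Q*f truncated at degree 4: P0 = a_0 = 1; P1 = a_1 + q1*a_0 = 387730/153561; P2 = a_2 + q1*a_1 = 24766/51187; P3 = a_3 + q1*a_2 = 14210/153561; P4 = a_4 + q1*a_3 = 2842/153561.

The Pade approximant has numerator coefficients [1, 387730/153561, 24766/51187, 14210/153561, 2842/153561]; denominator coefficients [1, 1870001/409496].


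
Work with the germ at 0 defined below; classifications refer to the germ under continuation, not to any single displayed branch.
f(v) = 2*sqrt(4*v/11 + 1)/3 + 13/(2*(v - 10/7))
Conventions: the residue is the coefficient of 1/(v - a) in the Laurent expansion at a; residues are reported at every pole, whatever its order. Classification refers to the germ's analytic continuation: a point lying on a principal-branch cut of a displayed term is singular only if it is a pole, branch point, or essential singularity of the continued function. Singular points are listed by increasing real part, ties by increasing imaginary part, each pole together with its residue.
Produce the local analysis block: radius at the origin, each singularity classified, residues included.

Denominator factor (v - 10/7): pole of order 1 at 10/7, modulus 10/7.
Branch term (2/3)*sqrt(1 - v/(-11/4)): its argument vanishes at v = -11/4, a square-root branch point, modulus 11/4.
The radius of convergence is the smallest modulus among the singular points: 10/7.
The branch term is analytic at 10/7 and contributes nothing to the residue; only the rational part matters.
At the order-1 pole 10/7 set g(v) = (v - (10/7))*(rational part) = 13/2.
Simple pole: residue = g(a) at a = 10/7, which is 13/2.
List the singular points by increasing real part (a conjugate pair: the negative imaginary part first).

Radius of convergence at 0: 10/7.
At -11/4: an algebraic (square-root) branch point.
At 10/7: a pole of order 1; residue 13/2.


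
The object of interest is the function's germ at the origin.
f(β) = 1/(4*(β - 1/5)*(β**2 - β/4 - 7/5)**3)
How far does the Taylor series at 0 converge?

The radius of convergence is 1/5.

Denominator factor (β - 1/5): pole of order 1 at 1/5, modulus 1/5.
Denominator factor (β**2 - β/4 - 7/5)^3: discriminant 453/80, real irrational roots 1/8 + (1/40)*sqrt(2265) and 1/8 - (1/40)*sqrt(2265); poles of order 3, moduli 1/8 + (1/40)*sqrt(2265) and -1/8 + (1/40)*sqrt(2265).
The radius of convergence is the smallest modulus among the singular points: 1/5.


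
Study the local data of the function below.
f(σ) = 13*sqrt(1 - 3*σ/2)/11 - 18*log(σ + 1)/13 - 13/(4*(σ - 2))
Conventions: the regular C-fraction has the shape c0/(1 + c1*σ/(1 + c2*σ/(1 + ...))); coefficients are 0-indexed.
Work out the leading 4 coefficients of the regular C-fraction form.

The regular C-fraction coefficients are [247/88, 3337/6422, 122197/21430214, 20636034159/1631085556].

Taylor coefficients (expand at 0): a_0 = 247/88, a_1 = -3337/2288, a_2 = 1753/2288, a_3 = -9293/18304.
c0 = a_0 = 247/88. Peel one level at a time: if S = 1 + c*σ/S' with S'(0) = 1, then c is the σ-coefficient of S and S' = c*σ/(S - 1).
S_1 = c0/f = 1 + (3337/6422)*σ + (-122197/41242084)*σ^2 + ...; c1 = 3337/6422.
S_2 = c1*σ/(S_1 - 1) = 1 + (122197/21430214)*σ + (-6426669/89084552)*σ^2 + ...; c2 = 122197/21430214.
S_3 = c2*σ/(S_2 - 1) = 1 + (20636034159/1631085556)*σ + ...; c3 = 20636034159/1631085556.


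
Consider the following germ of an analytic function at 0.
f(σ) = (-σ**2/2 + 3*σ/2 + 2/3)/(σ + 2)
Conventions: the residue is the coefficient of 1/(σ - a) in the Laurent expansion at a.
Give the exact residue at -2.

The residue is -13/3.

At the order-1 pole -2 set g(σ) = (σ - (-2))*f(σ) = -σ**2/2 + 3*σ/2 + 2/3.
Simple pole: residue = g(a) at a = -2, which is -13/3.


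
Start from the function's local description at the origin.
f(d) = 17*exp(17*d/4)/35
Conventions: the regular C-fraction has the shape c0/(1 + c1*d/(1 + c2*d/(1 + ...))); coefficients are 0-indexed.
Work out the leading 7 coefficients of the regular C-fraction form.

The regular C-fraction coefficients are [17/35, -17/4, 17/8, -17/24, 17/24, -17/40, 17/40].

Taylor coefficients (expand at 0): a_0 = 17/35, a_1 = 289/140, a_2 = 4913/1120, a_3 = 83521/13440, a_4 = 1419857/215040, a_5 = 24137569/4300800, a_6 = 410338673/103219200.
c0 = a_0 = 17/35. Peel one level at a time: if S = 1 + c*d/S' with S'(0) = 1, then c is the d-coefficient of S and S' = c*d/(S - 1).
S_1 = c0/f = 1 + (-17/4)*d + (289/32)*d^2 + ...; c1 = -17/4.
S_2 = c1*d/(S_1 - 1) = 1 + (17/8)*d + (289/192)*d^2 + ...; c2 = 17/8.
S_3 = c2*d/(S_2 - 1) = 1 + (-17/24)*d + (289/576)*d^2 + ...; c3 = -17/24.
S_4 = c3*d/(S_3 - 1) = 1 + (17/24)*d + (289/960)*d^2 + ...; c4 = 17/24.
S_5 = c4*d/(S_4 - 1) = 1 + (-17/40)*d + (289/1600)*d^2 + ...; c5 = -17/40.
S_6 = c5*d/(S_5 - 1) = 1 + (17/40)*d + ...; c6 = 17/40.


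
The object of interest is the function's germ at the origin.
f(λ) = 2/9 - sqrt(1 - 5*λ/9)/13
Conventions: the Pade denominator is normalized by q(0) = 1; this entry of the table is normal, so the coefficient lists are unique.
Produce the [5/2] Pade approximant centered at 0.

Taylor coefficients needed (expand at 0): a_0 = 17/117, a_1 = 5/234, a_2 = 25/8424, a_3 = 125/151632, a_4 = 3125/10917504, a_5 = 21875/196515072, a_6 = 109375/2358180864, a_7 = 859375/42447255552.
Write the denominator as Q(λ) = 1 + q1*λ + q2*λ^2. Requiring Q*f - P = O(λ^8) with deg P <= 5 kills the coefficients of λ^6..λ^7 in Q*f:
  λ^6: a_6 + q1*a_5 + q2*a_4 = 0, i.e. 109375/2358180864 + (21875/196515072)*q1 + (3125/10917504)*q2 = 0.
  λ^7: a_7 + q1*a_6 + q2*a_5 = 0, i.e. 859375/42447255552 + (109375/2358180864)*q1 + (21875/196515072)*q2 = 0.
Solving this linear system: q1 = -5/7, q2 = 25/216.
The numerator is Q*f truncated at degree 5: P0 = a_0 = 17/117; P1 = a_1 + q1*a_0 = -15/182; P2 = a_2 + q1*a_1 + q2*a_0 = 100/22113; P3 = a_3 + q1*a_2 + q2*a_1 = 625/530712; P4 = a_4 + q1*a_3 + q2*a_2 = 3125/76422528; P5 = a_5 + q1*a_4 + q2*a_3 = 3125/1375605504.

The Pade approximant has numerator coefficients [17/117, -15/182, 100/22113, 625/530712, 3125/76422528, 3125/1375605504]; denominator coefficients [1, -5/7, 25/216].


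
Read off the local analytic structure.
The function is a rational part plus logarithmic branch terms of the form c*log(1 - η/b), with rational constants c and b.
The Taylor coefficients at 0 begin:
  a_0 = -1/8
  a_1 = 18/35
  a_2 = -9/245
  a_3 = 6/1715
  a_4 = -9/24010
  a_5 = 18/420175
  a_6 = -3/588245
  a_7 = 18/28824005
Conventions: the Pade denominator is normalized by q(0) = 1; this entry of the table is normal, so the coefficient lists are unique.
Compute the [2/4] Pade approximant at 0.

The Pade approximant has numerator coefficients [-1/8, 1891837/3839790, 6449039/125433140]; denominator coefficients [1, 464308/2687853, 34642/6271657, -2256/43901599, 2092/1536555965].

Taylor coefficients needed (read off): a_0 = -1/8, a_1 = 18/35, a_2 = -9/245, a_3 = 6/1715, a_4 = -9/24010, a_5 = 18/420175, a_6 = -3/588245.
Write the denominator as Q(η) = 1 + q1*η + q2*η^2 + q3*η^3 + q4*η^4. Requiring Q*f - P = O(η^7) with deg P <= 2 kills the coefficients of η^3..η^6 in Q*f:
  η^3: a_3 + q1*a_2 + q2*a_1 + q3*a_0 = 0, i.e. 6/1715 + (-9/245)*q1 + (18/35)*q2 + (-1/8)*q3 = 0.
  η^4: a_4 + q1*a_3 + q2*a_2 + q3*a_1 + q4*a_0 = 0, i.e. -9/24010 + (6/1715)*q1 + (-9/245)*q2 + (18/35)*q3 + (-1/8)*q4 = 0.
  η^5: a_5 + q1*a_4 + q2*a_3 + q3*a_2 + q4*a_1 = 0, i.e. 18/420175 + (-9/24010)*q1 + (6/1715)*q2 + (-9/245)*q3 + (18/35)*q4 = 0.
  η^6: a_6 + q1*a_5 + q2*a_4 + q3*a_3 + q4*a_2 = 0, i.e. -3/588245 + (18/420175)*q1 + (-9/24010)*q2 + (6/1715)*q3 + (-9/245)*q4 = 0.
Solving this linear system: q1 = 464308/2687853, q2 = 34642/6271657, q3 = -2256/43901599, q4 = 2092/1536555965.
The numerator is Q*f truncated at degree 2: P0 = a_0 = -1/8; P1 = a_1 + q1*a_0 = 1891837/3839790; P2 = a_2 + q1*a_1 + q2*a_0 = 6449039/125433140.


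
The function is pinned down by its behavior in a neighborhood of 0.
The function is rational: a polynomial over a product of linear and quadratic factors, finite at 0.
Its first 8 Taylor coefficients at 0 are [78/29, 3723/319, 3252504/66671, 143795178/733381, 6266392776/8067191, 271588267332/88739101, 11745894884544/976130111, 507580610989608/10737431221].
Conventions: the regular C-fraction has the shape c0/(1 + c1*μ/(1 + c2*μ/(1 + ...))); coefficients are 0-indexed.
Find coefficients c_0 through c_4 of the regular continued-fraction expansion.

Taylor coefficients (read off): a_0 = 78/29, a_1 = 3723/319, a_2 = 3252504/66671, a_3 = 143795178/733381, a_4 = 6266392776/8067191.
c0 = a_0 = 78/29. Peel one level at a time: if S = 1 + c*μ/S' with S'(0) = 1, then c is the μ-coefficient of S and S' = c*μ/(S - 1).
S_1 = c0/f = 1 + (-1241/286)*μ + (97561/141284)*μ^2 + ...; c1 = -1241/286.
S_2 = c1*μ/(S_1 - 1) = 1 + (97561/613054)*μ + (373868470/555969241)*μ^2 + ...; c2 = 97561/613054.
S_3 = c2*μ/(S_2 - 1) = 1 + (-9720580220/2300390819)*μ + (2255174611040/180844825699)*μ^2 + ...; c3 = -9720580220/2300390819.
S_4 = c3*μ/(S_3 - 1) = 1 + (287912/97561)*μ + ...; c4 = 287912/97561.

The regular C-fraction coefficients are [78/29, -1241/286, 97561/613054, -9720580220/2300390819, 287912/97561].


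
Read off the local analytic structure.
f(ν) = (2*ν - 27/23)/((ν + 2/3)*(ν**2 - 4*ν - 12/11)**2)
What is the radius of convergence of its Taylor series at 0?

Denominator factor (ν**2 - 4*ν - 12/11)^2: discriminant 224/11, real irrational roots 2 + (2/11)*sqrt(154) and 2 - (2/11)*sqrt(154); poles of order 2, moduli 2 + (2/11)*sqrt(154) and -2 + (2/11)*sqrt(154).
Denominator factor (ν + 2/3): pole of order 1 at -2/3, modulus 2/3.
The radius of convergence is the smallest modulus among the singular points: -2 + (2/11)*sqrt(154).

The radius of convergence is -2 + (2/11)*sqrt(154).


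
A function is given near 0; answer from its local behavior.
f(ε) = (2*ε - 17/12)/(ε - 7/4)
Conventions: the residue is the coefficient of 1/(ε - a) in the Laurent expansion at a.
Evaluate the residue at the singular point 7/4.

At the order-1 pole 7/4 set g(ε) = (ε - (7/4))*f(ε) = 2*ε - 17/12.
Simple pole: residue = g(a) at a = 7/4, which is 25/12.

The residue is 25/12.


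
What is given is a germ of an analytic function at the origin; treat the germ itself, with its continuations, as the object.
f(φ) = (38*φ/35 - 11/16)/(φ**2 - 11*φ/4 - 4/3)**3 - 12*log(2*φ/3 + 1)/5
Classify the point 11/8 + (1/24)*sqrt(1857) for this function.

The point is a pole of order 3.

The denominator factor φ**2 - 11*φ/4 - 4/3 vanishes at 11/8 + (1/24)*sqrt(1857) and appears to the power 3; the numerator there equals 451/560 + (19/420)*sqrt(1857), nonzero, and no other factor vanishes.
The branch terms are analytic at this point.
Hence a pole whose order is the multiplicity, 3.


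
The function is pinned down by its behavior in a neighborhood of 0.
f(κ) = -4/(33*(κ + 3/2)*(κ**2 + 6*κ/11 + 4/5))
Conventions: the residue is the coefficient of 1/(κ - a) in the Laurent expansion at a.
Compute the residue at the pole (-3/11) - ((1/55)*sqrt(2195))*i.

The residue is (40/1473) - ((180/215549)*sqrt(2195))*i.

The factor κ**2 + 6*κ/11 + 4/5 splits as (κ - a)(κ - a') with a = (-3/11) - ((1/55)*sqrt(2195))*i, a' = (-3/11) + ((1/55)*sqrt(2195))*i. At the order-1 pole a set g(κ) = (κ - a)*f(κ) = [-4/(33*(κ + 3/2))] / (κ - a').
Simple pole: residue = g(a) at a = (-3/11) - ((1/55)*sqrt(2195))*i, which is (40/1473) - ((180/215549)*sqrt(2195))*i.


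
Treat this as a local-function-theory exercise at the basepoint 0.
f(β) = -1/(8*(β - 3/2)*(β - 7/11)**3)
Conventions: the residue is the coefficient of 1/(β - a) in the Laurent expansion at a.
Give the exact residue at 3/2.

At the order-1 pole 3/2 set g(β) = (β - (3/2))*f(β) = -1/(8*(β - 7/11)**3).
Simple pole: residue = g(a) at a = 3/2, which is -1331/6859.

The residue is -1331/6859.


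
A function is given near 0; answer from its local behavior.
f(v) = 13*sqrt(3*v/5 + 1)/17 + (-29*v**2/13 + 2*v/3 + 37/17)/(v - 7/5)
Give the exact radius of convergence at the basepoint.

The radius of convergence is 7/5.

Denominator factor (v - 7/5): pole of order 1 at 7/5, modulus 7/5.
Branch term (13/17)*sqrt(1 - v/(-5/3)): its argument vanishes at v = -5/3, a square-root branch point, modulus 5/3.
The radius of convergence is the smallest modulus among the singular points: 7/5.


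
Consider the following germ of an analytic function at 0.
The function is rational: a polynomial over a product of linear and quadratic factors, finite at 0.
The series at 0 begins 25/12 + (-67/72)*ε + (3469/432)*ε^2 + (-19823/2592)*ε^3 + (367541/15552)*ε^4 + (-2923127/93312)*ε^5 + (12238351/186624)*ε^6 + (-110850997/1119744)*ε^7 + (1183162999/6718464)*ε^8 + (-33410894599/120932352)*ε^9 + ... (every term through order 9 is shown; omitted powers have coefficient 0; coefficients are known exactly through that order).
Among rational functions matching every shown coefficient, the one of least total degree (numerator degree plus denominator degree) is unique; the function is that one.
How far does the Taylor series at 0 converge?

No rational of total degree below 8 reproduces all 10 coefficients; solving the [1/7] Pade equations on them gives f(ε) = (9*ε/5 + 5/2)/((ε - 6/5)*(ε**2 - 2*ε/3 - 1)**3), whose expansion matches every shown term.
Denominator factor (ε - 6/5): pole of order 1 at 6/5, modulus 6/5.
Denominator factor (ε**2 - 2*ε/3 - 1)^3: discriminant 40/9, real irrational roots 1/3 + (1/3)*sqrt(10) and 1/3 - (1/3)*sqrt(10); poles of order 3, moduli 1/3 + (1/3)*sqrt(10) and -1/3 + (1/3)*sqrt(10).
The radius of convergence is the smallest modulus among the singular points: -1/3 + (1/3)*sqrt(10).

The radius of convergence is -1/3 + (1/3)*sqrt(10).


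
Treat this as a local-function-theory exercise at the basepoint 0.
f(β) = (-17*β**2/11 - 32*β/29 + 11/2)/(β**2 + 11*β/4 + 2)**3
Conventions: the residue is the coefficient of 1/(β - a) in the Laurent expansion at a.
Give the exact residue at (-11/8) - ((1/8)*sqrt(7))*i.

The residue is ((7916224/109417)*sqrt(7))*i.

The factor β**2 + 11*β/4 + 2 splits as (β - a)(β - a') with a = (-11/8) - ((1/8)*sqrt(7))*i, a' = (-11/8) + ((1/8)*sqrt(7))*i. At the order-3 pole a set g(β) = (β - a)^3*f(β) = [-17*β**2/11 - 32*β/29 + 11/2] / (β - a')^3.
Order-3 pole: residue = g''(a)/2; g''((-11/8) - ((1/8)*sqrt(7))*i) = ((15832448/109417)*sqrt(7))*i, so the residue is ((7916224/109417)*sqrt(7))*i.


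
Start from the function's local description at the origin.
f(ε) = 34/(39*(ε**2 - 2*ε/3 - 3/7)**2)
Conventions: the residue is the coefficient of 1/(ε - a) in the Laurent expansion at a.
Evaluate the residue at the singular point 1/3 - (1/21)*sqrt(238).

The residue is (63/1768)*sqrt(238).

The factor ε**2 - 2*ε/3 - 3/7 splits as (ε - a)(ε - a') with a = 1/3 - (1/21)*sqrt(238), a' = 1/3 + (1/21)*sqrt(238). At the order-2 pole a set g(ε) = (ε - a)^2*f(ε) = [34/39] / (ε - a')^2.
Order-2 pole: residue = g'(a); g'(1/3 - (1/21)*sqrt(238)) = (63/1768)*sqrt(238), so the residue is (63/1768)*sqrt(238).


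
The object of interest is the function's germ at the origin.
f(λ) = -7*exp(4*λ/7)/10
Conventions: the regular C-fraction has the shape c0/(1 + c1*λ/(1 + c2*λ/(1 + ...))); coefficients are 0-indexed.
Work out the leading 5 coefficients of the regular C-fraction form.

The regular C-fraction coefficients are [-7/10, -4/7, 2/7, -2/21, 2/21].

Taylor coefficients (expand at 0): a_0 = -7/10, a_1 = -2/5, a_2 = -4/35, a_3 = -16/735, a_4 = -16/5145.
c0 = a_0 = -7/10. Peel one level at a time: if S = 1 + c*λ/S' with S'(0) = 1, then c is the λ-coefficient of S and S' = c*λ/(S - 1).
S_1 = c0/f = 1 + (-4/7)*λ + (8/49)*λ^2 + ...; c1 = -4/7.
S_2 = c1*λ/(S_1 - 1) = 1 + (2/7)*λ + (4/147)*λ^2 + ...; c2 = 2/7.
S_3 = c2*λ/(S_2 - 1) = 1 + (-2/21)*λ + (4/441)*λ^2 + ...; c3 = -2/21.
S_4 = c3*λ/(S_3 - 1) = 1 + (2/21)*λ + ...; c4 = 2/21.


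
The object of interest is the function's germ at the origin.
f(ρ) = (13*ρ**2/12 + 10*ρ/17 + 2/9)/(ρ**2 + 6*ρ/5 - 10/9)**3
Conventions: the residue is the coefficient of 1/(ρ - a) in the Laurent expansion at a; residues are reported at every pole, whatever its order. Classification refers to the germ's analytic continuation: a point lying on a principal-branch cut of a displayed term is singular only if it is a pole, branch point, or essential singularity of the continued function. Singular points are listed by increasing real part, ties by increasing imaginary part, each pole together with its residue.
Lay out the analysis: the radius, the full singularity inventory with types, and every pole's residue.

Radius of convergence at 0: -3/5 + (1/15)*sqrt(331).
At -3/5 - (1/15)*sqrt(331): a pole of order 3; residue (5266125/4931997976)*sqrt(331).
At -3/5 + (1/15)*sqrt(331): a pole of order 3; residue -(5266125/4931997976)*sqrt(331).


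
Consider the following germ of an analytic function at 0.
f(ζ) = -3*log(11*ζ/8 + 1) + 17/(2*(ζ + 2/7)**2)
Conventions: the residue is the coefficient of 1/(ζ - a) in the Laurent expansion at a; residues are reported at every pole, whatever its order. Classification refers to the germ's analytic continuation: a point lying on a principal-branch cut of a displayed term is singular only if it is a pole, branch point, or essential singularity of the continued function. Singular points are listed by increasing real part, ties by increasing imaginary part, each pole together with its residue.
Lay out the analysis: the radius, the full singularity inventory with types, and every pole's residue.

Radius of convergence at 0: 2/7.
At -8/11: a logarithmic branch point.
At -2/7: a pole of order 2; residue 0.

Denominator factor (ζ + 2/7)^2: pole of order 2 at -2/7, modulus 2/7.
Branch term (-3)*log(1 - ζ/(-8/11)): its argument vanishes at ζ = -8/11, a logarithmic branch point, modulus 8/11.
The radius of convergence is the smallest modulus among the singular points: 2/7.
The branch term is analytic at -2/7 and contributes nothing to the residue; only the rational part matters.
At the order-2 pole -2/7 set g(ζ) = (ζ - (-2/7))^2*(rational part) = 17/2.
Order-2 pole: residue = g'(a); g'(-2/7) = 0, so the residue is 0.
List the singular points by increasing real part (a conjugate pair: the negative imaginary part first).
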